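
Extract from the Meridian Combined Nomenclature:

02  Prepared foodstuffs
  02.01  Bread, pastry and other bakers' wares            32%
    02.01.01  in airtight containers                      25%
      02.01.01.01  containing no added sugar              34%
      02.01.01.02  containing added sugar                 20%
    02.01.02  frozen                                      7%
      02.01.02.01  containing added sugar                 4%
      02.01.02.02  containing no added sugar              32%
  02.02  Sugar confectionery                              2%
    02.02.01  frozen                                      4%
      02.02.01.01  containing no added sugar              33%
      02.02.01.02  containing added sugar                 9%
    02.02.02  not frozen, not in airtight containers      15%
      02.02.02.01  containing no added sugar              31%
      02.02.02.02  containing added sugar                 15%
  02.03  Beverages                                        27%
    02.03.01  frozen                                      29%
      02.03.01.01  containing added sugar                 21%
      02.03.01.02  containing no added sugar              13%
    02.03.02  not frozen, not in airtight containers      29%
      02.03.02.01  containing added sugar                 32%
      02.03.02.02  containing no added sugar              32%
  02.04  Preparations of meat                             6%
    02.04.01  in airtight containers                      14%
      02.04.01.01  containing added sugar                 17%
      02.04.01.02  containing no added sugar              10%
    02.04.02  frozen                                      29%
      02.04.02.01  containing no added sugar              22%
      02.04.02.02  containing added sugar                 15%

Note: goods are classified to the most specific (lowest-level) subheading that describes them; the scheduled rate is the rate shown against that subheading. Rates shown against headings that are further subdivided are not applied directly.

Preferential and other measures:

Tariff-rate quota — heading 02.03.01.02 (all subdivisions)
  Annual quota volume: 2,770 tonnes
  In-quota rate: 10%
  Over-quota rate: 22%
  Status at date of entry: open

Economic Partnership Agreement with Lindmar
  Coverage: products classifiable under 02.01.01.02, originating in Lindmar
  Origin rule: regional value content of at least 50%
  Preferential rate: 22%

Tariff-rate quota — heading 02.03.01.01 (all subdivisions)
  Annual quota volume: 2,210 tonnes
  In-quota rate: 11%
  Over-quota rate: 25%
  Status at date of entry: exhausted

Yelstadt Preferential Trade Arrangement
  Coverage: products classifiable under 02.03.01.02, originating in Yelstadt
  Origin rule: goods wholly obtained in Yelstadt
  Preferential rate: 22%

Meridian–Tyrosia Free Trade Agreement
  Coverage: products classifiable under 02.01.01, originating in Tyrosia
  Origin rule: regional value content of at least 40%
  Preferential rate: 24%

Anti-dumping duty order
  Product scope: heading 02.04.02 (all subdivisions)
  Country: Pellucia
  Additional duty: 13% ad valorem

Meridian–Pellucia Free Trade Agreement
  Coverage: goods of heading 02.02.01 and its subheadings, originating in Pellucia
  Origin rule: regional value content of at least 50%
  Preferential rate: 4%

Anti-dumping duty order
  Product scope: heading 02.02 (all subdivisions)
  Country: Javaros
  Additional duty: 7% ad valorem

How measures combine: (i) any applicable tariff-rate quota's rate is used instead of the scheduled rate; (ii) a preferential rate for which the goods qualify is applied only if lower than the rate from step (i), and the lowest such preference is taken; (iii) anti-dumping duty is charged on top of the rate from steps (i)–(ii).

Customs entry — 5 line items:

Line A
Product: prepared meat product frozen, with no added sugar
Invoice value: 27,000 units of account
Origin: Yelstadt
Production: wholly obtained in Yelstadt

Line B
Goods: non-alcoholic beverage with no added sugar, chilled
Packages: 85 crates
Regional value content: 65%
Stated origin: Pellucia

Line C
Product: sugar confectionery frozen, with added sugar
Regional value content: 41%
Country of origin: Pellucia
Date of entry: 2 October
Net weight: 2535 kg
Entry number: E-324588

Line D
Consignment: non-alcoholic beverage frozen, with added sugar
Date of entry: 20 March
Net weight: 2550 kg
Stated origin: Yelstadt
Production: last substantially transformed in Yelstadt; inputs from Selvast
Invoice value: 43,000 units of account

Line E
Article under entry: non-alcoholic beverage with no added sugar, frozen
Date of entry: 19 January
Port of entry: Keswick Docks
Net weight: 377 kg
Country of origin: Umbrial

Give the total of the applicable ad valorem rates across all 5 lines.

98%

Line A: prepared meat product → 02.04; frozen → 02.04.02; with no added sugar → 02.04.02.01. Scheduled 22%. Yelstadt agreement on 02.03.01.02: 02.04.02.01 not covered. → 22%.
Line B: non-alcoholic beverage → 02.03; chilled → 02.03.02; with no added sugar → 02.03.02.02. Scheduled 32%. Pellucia agreement on 02.02.01: 02.03.02.02 not covered. → 32%.
Line C: sugar confectionery → 02.02; frozen → 02.02.01; with added sugar → 02.02.01.02. Scheduled 9%. Pellucia agreement on 02.02.01: RVC < 50%. → 9%.
Line D: non-alcoholic beverage → 02.03; frozen → 02.03.01; with added sugar → 02.03.01.01. Scheduled 21%. quota on 02.03.01.01 exhausted → over-quota 25%; Yelstadt agreement on 02.03.01.02: 02.03.01.01 not covered. → 25%.
Line E: non-alcoholic beverage → 02.03; frozen → 02.03.01; with no added sugar → 02.03.01.02. Scheduled 13%. quota on 02.03.01.02 open → in-quota 10%. → 10%.
Sum: 22% + 32% + 9% + 25% + 10% = 98%.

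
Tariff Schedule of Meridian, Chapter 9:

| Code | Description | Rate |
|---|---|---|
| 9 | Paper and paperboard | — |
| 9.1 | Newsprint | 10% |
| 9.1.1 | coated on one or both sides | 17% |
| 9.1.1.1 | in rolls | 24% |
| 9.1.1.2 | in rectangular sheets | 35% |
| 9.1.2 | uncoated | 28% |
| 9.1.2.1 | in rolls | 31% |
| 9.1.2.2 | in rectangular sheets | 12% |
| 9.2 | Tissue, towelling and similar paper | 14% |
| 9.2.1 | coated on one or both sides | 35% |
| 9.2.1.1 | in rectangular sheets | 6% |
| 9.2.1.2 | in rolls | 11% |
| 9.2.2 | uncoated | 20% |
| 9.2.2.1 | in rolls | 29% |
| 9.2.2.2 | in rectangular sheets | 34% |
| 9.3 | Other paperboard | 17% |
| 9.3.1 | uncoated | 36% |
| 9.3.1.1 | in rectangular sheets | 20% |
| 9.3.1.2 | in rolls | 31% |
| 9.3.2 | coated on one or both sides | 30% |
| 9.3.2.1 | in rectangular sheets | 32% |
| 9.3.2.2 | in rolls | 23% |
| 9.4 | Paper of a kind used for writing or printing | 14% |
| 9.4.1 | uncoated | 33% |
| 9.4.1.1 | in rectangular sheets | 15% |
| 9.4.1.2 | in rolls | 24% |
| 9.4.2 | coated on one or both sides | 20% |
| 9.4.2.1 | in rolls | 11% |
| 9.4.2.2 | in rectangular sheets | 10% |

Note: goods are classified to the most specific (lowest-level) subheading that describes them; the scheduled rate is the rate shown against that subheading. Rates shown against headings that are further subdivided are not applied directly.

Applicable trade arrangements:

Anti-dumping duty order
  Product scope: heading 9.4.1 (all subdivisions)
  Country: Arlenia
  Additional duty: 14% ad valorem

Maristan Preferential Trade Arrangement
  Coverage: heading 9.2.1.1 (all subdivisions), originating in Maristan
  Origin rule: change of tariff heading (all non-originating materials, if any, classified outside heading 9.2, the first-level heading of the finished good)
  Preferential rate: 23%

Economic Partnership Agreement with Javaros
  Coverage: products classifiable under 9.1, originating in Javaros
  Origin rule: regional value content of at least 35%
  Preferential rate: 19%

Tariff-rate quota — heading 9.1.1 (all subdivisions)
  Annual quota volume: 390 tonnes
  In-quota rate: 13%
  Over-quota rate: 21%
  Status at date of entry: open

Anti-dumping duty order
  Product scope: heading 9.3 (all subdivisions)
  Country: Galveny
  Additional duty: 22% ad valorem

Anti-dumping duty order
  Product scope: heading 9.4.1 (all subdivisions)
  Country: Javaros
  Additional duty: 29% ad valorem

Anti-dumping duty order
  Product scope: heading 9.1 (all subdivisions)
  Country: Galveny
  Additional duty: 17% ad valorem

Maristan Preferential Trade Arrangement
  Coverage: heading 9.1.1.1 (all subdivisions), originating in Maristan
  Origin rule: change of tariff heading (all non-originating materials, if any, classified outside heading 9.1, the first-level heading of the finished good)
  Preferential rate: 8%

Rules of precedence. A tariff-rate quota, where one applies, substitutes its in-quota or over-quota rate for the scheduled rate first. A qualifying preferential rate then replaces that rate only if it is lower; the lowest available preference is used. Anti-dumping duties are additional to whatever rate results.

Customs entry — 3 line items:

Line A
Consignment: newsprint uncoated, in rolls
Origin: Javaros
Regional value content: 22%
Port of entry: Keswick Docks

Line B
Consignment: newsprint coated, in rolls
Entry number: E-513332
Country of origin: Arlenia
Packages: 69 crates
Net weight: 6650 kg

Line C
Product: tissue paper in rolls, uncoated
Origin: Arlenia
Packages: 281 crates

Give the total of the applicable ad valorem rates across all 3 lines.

Line A: newsprint → 9.1; uncoated → 9.1.2; in rolls → 9.1.2.1. Scheduled 31%. Javaros agreement on 9.1: RVC < 35%. → 31%.
Line B: newsprint → 9.1; coated → 9.1.1; in rolls → 9.1.1.1. Scheduled 24%. quota on 9.1.1 open → in-quota 13%. → 13%.
Line C: tissue paper → 9.2; uncoated → 9.2.2; in rolls → 9.2.2.1. Scheduled 29%. No special measure applies. → 29%.
Sum: 31% + 13% + 29% = 73%.

73%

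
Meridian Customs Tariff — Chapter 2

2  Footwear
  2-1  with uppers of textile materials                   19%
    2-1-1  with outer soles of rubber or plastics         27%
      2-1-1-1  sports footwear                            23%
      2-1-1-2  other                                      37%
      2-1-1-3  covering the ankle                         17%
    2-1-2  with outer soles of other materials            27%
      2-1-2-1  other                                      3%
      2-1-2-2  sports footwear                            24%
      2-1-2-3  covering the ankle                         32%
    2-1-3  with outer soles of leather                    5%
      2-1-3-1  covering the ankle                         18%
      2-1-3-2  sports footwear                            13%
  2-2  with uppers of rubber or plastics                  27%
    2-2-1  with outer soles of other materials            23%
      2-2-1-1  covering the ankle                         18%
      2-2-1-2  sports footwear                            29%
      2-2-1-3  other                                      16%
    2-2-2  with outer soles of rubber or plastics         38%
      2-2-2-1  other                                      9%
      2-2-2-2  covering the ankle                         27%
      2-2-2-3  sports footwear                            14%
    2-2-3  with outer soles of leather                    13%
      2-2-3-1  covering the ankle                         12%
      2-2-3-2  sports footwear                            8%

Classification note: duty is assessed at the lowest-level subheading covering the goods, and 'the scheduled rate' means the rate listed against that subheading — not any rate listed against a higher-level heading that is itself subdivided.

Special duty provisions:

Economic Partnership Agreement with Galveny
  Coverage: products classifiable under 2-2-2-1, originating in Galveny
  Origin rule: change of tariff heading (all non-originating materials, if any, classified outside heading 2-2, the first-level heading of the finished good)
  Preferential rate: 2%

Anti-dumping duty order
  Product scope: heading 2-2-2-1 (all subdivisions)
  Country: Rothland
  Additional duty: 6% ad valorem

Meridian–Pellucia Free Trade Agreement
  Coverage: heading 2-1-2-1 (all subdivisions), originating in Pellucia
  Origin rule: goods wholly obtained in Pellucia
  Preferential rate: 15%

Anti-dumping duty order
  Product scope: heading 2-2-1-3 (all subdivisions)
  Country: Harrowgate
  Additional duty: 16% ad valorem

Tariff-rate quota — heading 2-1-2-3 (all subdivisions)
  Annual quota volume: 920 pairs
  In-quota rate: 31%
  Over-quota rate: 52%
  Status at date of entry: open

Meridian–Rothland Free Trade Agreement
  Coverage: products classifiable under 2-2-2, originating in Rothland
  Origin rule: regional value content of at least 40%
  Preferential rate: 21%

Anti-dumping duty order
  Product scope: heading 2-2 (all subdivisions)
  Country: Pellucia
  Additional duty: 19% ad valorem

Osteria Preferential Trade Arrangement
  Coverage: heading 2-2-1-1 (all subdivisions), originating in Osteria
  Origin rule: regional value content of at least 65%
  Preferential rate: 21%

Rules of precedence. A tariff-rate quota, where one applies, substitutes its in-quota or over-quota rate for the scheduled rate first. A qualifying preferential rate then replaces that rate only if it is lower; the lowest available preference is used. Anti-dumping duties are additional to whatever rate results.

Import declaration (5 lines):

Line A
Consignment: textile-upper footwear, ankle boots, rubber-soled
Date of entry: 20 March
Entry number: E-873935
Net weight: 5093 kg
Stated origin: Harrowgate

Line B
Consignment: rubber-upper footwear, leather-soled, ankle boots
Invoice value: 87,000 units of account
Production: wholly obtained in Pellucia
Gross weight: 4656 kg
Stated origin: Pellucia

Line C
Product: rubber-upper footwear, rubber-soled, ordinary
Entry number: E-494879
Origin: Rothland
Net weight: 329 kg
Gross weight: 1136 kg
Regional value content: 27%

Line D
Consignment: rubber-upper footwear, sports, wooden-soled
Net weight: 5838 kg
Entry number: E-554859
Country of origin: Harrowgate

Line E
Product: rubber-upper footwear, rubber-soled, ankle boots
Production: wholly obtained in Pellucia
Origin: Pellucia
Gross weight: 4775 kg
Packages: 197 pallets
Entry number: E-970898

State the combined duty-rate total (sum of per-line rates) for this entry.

138%

Line A: textile-upper → 2-1; rubber-soled → 2-1-1; ankle boots → 2-1-1-3. Scheduled 17%. No special measure applies. → 17%.
Line B: rubber-upper → 2-2; leather-soled → 2-2-3; ankle boots → 2-2-3-1. Scheduled 12%. Pellucia agreement on 2-1-2-1: 2-2-3-1 not covered; anti-dumping (Pellucia, 2-2): +19%; total 12% + 19% = 31%. → 31%.
Line C: rubber-upper → 2-2; rubber-soled → 2-2-2; ordinary → 2-2-2-1. Scheduled 9%. Rothland agreement on 2-2-2: RVC < 40%; anti-dumping (Rothland, 2-2-2-1): +6%; total 9% + 6% = 15%. → 15%.
Line D: rubber-upper → 2-2; wooden-soled → 2-2-1; sports → 2-2-1-2. Scheduled 29%. No special measure applies. → 29%.
Line E: rubber-upper → 2-2; rubber-soled → 2-2-2; ankle boots → 2-2-2-2. Scheduled 27%. Pellucia agreement on 2-1-2-1: 2-2-2-2 not covered; anti-dumping (Pellucia, 2-2): +19%; total 27% + 19% = 46%. → 46%.
Sum: 17% + 31% + 15% + 29% + 46% = 138%.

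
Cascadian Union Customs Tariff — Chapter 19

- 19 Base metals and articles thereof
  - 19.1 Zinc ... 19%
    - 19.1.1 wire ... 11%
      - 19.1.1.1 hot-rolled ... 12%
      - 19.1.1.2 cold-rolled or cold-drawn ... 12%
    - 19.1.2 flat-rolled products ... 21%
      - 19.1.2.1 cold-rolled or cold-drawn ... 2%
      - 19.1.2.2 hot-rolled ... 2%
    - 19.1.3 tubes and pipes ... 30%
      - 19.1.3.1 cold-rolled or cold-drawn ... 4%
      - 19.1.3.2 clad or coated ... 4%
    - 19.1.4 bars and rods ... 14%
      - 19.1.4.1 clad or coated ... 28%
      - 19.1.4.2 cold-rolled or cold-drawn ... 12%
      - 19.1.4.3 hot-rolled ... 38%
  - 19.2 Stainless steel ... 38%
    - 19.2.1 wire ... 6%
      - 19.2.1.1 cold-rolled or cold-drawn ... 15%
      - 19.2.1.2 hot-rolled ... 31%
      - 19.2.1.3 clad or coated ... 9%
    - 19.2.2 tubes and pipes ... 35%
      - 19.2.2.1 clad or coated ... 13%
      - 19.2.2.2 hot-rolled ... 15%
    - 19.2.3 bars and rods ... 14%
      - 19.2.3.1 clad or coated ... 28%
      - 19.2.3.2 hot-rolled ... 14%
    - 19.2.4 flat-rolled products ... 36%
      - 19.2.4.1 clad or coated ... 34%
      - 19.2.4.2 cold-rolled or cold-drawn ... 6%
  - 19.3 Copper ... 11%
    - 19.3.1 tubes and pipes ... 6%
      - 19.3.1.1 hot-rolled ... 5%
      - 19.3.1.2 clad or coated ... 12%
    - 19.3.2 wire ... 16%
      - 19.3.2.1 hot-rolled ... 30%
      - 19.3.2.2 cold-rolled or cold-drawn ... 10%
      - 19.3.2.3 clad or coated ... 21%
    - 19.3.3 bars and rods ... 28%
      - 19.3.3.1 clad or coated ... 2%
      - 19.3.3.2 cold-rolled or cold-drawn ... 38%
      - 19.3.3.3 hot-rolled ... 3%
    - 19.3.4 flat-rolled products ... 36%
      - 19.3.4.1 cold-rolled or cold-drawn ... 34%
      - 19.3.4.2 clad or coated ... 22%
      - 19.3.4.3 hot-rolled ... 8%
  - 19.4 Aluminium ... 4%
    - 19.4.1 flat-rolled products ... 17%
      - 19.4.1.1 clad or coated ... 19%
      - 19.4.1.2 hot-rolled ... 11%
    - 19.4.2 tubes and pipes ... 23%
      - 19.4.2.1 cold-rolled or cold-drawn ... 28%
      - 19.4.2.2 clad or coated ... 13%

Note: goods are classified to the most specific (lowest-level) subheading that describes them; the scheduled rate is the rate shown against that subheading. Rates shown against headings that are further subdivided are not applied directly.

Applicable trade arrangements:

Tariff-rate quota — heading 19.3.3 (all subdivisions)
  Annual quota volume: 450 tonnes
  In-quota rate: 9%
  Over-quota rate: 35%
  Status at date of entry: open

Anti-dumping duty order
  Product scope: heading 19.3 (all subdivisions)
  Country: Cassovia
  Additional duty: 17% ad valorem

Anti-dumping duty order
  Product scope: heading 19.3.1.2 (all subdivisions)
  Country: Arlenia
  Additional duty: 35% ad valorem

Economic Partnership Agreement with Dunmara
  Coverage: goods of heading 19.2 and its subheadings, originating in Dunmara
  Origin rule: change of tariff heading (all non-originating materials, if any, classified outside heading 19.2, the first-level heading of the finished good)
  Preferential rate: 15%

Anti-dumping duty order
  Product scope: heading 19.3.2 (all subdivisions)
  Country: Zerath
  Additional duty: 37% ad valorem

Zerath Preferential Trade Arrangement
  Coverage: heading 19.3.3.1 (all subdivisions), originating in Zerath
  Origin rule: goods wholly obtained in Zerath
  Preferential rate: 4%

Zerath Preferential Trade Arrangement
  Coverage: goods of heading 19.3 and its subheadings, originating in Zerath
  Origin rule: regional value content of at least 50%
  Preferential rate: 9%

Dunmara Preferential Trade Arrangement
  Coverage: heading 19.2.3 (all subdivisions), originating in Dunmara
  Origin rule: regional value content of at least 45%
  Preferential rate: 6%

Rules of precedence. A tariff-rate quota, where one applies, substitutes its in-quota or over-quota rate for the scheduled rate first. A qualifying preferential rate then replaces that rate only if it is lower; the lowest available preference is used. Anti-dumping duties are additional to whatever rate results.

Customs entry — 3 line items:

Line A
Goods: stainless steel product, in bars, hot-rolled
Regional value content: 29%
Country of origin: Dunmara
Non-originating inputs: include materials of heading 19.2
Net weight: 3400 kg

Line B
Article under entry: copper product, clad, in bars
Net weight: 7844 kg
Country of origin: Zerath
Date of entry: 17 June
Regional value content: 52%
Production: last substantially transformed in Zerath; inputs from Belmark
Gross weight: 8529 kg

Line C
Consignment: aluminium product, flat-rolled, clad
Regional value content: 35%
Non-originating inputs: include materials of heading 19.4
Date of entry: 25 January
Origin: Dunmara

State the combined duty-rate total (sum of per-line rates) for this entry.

Line A: stainless steel → 19.2; in bars → 19.2.3; hot-rolled → 19.2.3.2. Scheduled 14%. Dunmara agreement on 19.2: CTH not met; Dunmara agreement on 19.2.3: RVC < 45%. → 14%.
Line B: copper → 19.3; in bars → 19.3.3; clad → 19.3.3.1. Scheduled 2%. quota on 19.3.3 open → in-quota 9%; Zerath agreement on 19.3.3.1: not wholly obtained; Zerath agreement on 19.3: RVC ≥ 50% → 9% available; preference 9% not lower than 9% → no reduction. → 9%.
Line C: aluminium → 19.4; flat-rolled → 19.4.1; clad → 19.4.1.1. Scheduled 19%. Dunmara agreement on 19.2: 19.4.1.1 not covered; Dunmara agreement on 19.2.3: 19.4.1.1 not covered. → 19%.
Sum: 14% + 9% + 19% = 42%.

42%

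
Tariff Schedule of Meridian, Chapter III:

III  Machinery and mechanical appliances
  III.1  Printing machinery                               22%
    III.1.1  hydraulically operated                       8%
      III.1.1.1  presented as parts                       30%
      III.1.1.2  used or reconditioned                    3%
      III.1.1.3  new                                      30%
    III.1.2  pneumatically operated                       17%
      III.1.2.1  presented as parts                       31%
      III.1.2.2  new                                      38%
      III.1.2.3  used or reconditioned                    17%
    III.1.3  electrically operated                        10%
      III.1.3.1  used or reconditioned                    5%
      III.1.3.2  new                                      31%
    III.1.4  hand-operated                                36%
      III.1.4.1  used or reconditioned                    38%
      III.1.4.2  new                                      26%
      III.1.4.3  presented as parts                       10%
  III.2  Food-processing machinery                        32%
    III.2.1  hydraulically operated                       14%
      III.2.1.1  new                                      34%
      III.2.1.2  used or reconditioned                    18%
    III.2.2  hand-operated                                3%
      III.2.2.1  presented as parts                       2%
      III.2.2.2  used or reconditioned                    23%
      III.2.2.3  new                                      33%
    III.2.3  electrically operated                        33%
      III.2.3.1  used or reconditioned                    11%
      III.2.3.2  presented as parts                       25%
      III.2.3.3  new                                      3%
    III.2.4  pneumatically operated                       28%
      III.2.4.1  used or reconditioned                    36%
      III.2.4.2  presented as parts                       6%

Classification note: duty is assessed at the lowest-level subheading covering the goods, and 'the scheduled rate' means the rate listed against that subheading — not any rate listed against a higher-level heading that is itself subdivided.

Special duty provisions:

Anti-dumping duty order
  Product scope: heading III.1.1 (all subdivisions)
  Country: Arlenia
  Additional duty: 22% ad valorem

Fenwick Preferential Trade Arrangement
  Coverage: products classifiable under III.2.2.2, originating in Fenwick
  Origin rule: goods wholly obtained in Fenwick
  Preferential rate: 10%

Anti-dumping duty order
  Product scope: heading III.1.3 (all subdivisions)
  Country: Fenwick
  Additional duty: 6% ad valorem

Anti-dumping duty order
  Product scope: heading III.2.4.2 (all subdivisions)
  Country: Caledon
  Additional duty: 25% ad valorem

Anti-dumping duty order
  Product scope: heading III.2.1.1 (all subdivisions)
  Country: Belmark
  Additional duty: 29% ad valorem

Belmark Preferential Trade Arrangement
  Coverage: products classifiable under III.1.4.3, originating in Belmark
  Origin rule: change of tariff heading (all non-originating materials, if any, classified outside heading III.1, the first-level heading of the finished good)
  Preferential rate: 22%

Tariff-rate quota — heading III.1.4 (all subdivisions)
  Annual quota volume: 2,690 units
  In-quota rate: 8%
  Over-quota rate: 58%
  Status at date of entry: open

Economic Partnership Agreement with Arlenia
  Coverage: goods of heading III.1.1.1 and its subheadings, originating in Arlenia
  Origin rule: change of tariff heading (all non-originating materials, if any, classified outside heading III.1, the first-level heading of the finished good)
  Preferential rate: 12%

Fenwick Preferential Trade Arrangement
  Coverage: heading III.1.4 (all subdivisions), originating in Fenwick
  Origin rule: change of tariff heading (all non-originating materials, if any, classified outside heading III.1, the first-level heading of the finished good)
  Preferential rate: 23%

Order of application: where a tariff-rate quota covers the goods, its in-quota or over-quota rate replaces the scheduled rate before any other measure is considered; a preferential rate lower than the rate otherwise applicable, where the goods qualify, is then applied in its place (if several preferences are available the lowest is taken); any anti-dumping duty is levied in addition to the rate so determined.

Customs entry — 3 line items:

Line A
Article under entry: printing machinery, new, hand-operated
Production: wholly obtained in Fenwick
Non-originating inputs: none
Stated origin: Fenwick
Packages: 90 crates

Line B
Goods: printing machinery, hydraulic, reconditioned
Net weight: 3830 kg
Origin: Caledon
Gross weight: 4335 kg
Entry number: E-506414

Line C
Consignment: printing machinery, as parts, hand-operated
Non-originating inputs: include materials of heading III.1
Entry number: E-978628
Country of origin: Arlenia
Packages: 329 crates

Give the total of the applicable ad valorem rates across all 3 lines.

Line A: printing → III.1; hand-operated → III.1.4; new → III.1.4.2. Scheduled 26%. quota on III.1.4 open → in-quota 8%; Fenwick agreement on III.2.2.2: III.1.4.2 not covered; Fenwick agreement on III.1.4: CTH met → 23% available; preference 23% not lower than 8% → no reduction. → 8%.
Line B: printing → III.1; hydraulic → III.1.1; reconditioned → III.1.1.2. Scheduled 3%. No special measure applies. → 3%.
Line C: printing → III.1; hand-operated → III.1.4; as parts → III.1.4.3. Scheduled 10%. quota on III.1.4 open → in-quota 8%; Arlenia agreement on III.1.1.1: III.1.4.3 not covered. → 8%.
Sum: 8% + 3% + 8% = 19%.

19%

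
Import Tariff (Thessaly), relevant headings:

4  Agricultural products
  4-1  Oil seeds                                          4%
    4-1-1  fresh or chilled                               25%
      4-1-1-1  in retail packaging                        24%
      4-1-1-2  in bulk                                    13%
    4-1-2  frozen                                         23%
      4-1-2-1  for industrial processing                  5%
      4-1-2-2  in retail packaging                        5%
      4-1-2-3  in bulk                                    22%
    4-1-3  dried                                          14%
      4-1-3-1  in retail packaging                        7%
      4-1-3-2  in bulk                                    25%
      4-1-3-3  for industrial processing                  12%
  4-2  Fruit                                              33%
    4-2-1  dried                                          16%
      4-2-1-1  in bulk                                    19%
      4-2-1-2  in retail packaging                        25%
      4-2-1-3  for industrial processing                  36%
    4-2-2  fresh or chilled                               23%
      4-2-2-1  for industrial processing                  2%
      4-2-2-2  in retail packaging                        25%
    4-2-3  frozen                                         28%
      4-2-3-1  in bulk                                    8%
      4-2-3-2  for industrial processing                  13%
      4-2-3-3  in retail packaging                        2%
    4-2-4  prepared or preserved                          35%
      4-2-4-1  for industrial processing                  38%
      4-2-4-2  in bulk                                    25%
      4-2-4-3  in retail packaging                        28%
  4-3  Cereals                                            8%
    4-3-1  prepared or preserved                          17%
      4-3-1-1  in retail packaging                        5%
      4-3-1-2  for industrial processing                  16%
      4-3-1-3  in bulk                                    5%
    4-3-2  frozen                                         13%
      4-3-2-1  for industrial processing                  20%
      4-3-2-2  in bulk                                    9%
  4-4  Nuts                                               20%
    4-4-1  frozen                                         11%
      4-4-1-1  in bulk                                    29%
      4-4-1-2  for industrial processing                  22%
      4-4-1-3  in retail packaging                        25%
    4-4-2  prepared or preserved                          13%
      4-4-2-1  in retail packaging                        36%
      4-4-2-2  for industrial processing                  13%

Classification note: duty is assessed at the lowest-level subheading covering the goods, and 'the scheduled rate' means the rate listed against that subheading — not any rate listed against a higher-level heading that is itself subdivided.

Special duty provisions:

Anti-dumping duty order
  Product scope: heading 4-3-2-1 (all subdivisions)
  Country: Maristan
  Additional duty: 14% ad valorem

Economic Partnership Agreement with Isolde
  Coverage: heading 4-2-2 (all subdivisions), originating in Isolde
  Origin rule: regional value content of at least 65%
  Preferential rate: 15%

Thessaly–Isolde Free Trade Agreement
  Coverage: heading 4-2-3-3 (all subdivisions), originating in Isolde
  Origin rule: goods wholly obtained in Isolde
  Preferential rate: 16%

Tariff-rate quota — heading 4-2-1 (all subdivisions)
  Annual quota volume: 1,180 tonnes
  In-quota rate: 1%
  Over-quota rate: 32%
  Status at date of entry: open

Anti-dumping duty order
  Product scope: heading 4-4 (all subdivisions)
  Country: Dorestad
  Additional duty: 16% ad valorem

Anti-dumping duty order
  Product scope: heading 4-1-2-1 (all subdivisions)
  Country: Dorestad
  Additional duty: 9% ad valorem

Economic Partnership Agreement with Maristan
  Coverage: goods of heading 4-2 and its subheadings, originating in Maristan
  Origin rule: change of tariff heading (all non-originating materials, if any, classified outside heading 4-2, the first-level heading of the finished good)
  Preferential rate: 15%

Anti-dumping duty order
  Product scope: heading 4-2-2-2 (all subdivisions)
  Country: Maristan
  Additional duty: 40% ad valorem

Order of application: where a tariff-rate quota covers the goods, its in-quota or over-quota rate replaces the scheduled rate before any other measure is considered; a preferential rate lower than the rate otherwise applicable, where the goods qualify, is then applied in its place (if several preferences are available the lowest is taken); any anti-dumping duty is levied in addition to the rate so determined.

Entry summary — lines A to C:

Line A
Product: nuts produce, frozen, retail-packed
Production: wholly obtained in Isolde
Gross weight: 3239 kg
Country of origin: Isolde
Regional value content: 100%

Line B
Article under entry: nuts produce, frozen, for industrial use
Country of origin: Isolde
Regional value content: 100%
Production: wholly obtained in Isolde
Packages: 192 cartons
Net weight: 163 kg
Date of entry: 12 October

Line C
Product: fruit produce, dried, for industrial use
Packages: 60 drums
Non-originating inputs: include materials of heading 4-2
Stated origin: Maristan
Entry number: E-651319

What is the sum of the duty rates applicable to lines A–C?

48%

Line A: nuts → 4-4; frozen → 4-4-1; retail-packed → 4-4-1-3. Scheduled 25%. Isolde agreement on 4-2-2: 4-4-1-3 not covered; Isolde agreement on 4-2-3-3: 4-4-1-3 not covered. → 25%.
Line B: nuts → 4-4; frozen → 4-4-1; for industrial use → 4-4-1-2. Scheduled 22%. Isolde agreement on 4-2-2: 4-4-1-2 not covered; Isolde agreement on 4-2-3-3: 4-4-1-2 not covered. → 22%.
Line C: fruit → 4-2; dried → 4-2-1; for industrial use → 4-2-1-3. Scheduled 36%. quota on 4-2-1 open → in-quota 1%; Maristan agreement on 4-2: CTH not met. → 1%.
Sum: 25% + 22% + 1% = 48%.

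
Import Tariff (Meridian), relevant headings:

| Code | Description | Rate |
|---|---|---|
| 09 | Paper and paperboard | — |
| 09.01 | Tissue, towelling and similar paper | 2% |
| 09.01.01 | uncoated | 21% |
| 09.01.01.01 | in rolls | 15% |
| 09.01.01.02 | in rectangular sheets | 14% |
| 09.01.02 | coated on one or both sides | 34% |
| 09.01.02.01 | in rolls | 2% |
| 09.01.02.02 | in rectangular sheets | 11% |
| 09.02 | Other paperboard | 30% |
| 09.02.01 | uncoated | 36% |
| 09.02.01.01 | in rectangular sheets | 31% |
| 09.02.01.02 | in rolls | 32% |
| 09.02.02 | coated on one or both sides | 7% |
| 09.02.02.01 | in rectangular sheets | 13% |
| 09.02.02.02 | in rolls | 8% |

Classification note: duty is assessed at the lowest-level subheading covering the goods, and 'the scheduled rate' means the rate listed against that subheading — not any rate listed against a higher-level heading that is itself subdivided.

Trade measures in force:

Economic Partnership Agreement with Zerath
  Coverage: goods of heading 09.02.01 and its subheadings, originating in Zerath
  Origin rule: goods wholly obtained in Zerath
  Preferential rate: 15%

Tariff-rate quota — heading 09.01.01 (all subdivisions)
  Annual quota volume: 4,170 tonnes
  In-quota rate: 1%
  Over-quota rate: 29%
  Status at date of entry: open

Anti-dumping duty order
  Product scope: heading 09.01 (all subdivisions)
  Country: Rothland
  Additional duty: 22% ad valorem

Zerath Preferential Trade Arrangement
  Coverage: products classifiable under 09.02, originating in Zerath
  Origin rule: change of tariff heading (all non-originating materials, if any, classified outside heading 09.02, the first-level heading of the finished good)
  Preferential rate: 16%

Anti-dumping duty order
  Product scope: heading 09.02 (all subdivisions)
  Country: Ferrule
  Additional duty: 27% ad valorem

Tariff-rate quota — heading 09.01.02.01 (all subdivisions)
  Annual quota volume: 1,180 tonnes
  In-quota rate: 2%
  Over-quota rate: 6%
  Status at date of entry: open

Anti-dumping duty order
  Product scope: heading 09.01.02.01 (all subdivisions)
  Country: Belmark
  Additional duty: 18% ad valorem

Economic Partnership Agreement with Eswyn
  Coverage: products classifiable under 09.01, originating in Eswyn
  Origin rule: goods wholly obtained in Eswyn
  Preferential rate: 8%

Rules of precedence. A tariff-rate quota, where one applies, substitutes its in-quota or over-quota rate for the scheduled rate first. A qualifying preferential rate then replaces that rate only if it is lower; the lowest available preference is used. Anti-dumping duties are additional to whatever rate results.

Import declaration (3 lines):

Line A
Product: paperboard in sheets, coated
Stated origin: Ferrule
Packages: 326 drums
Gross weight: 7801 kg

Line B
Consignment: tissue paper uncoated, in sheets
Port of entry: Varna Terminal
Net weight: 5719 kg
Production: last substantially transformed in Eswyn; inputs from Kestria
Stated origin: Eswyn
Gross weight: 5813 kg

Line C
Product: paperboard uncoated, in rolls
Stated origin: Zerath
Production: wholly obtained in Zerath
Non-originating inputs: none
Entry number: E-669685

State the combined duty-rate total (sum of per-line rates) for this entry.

Line A: paperboard → 09.02; coated → 09.02.02; in sheets → 09.02.02.01. Scheduled 13%. anti-dumping (Ferrule, 09.02): +27%; total 13% + 27% = 40%. → 40%.
Line B: tissue paper → 09.01; uncoated → 09.01.01; in sheets → 09.01.01.02. Scheduled 14%. quota on 09.01.01 open → in-quota 1%; Eswyn agreement on 09.01: not wholly obtained. → 1%.
Line C: paperboard → 09.02; uncoated → 09.02.01; in rolls → 09.02.01.02. Scheduled 32%. Zerath agreement on 09.02.01: wholly obtained → 15% available; Zerath agreement on 09.02: CTH met → 16% available; preferential 15%. → 15%.
Sum: 40% + 1% + 15% = 56%.

56%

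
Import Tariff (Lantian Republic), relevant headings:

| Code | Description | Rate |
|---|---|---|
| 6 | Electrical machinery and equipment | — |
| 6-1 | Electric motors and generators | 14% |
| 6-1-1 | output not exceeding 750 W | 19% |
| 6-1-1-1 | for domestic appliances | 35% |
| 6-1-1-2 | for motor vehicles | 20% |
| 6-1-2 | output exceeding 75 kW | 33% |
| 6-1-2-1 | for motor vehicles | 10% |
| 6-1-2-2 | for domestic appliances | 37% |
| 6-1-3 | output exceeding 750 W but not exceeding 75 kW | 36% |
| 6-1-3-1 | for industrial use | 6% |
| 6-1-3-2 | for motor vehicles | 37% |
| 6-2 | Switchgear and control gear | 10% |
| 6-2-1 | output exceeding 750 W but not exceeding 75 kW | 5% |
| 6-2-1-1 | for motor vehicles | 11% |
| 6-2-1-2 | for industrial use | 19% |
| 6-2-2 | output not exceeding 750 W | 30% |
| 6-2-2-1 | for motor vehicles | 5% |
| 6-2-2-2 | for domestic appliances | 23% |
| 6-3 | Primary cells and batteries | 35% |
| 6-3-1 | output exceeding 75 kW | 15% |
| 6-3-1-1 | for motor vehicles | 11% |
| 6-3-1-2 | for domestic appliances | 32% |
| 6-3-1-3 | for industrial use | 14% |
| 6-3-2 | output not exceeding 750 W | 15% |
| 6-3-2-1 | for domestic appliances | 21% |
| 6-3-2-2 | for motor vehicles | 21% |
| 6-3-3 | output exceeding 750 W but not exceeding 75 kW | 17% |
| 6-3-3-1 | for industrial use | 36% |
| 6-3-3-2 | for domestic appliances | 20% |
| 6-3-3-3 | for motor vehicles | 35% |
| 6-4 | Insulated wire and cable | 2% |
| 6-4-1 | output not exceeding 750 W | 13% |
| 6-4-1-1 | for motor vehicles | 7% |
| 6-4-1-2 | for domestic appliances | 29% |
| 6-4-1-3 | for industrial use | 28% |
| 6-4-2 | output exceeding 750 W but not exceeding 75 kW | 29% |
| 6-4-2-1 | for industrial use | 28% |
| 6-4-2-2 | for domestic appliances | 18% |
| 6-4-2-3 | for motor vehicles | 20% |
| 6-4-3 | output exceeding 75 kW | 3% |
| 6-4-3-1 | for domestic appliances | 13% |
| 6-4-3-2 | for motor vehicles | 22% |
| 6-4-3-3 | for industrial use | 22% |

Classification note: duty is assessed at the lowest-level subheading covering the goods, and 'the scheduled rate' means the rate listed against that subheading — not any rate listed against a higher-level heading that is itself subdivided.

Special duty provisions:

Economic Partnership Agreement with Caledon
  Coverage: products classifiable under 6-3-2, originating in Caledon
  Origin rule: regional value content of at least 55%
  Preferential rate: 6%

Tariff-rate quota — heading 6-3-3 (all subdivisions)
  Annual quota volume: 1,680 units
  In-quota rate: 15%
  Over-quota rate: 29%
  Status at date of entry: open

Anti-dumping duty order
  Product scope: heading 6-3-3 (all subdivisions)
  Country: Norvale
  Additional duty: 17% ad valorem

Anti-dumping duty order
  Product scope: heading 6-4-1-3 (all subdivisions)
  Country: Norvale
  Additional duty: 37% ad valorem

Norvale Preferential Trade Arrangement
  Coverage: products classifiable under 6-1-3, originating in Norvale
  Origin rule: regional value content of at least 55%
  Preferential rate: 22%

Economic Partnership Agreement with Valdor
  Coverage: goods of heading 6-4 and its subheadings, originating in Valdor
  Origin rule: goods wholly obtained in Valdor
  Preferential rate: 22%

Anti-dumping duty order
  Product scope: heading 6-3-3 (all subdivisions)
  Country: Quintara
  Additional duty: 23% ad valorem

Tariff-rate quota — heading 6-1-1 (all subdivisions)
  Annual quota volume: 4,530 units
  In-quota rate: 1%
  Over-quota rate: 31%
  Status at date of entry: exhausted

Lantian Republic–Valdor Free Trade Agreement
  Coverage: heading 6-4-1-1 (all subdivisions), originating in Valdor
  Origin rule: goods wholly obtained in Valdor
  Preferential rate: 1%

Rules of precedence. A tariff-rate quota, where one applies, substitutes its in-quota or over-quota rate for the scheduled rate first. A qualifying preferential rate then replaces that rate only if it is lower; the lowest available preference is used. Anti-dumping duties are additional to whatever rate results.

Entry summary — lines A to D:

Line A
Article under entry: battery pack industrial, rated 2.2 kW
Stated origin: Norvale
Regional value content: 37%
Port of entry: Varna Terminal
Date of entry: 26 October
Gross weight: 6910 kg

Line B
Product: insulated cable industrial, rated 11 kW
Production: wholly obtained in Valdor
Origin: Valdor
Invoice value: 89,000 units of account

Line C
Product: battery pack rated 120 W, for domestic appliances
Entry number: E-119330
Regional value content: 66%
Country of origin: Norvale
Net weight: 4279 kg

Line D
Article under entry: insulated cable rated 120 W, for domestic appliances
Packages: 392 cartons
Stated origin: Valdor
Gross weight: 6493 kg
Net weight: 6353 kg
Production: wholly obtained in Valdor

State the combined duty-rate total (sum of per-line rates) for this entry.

97%

Line A: battery pack → 6-3; rated 2.2 kW → 6-3-3; industrial → 6-3-3-1. Scheduled 36%. quota on 6-3-3 open → in-quota 15%; Norvale agreement on 6-1-3: 6-3-3-1 not covered; anti-dumping (Norvale, 6-3-3): +17%; total 15% + 17% = 32%. → 32%.
Line B: insulated cable → 6-4; rated 11 kW → 6-4-2; industrial → 6-4-2-1. Scheduled 28%. Valdor agreement on 6-4: wholly obtained → 22% available; Valdor agreement on 6-4-1-1: 6-4-2-1 not covered; preferential 22%. → 22%.
Line C: battery pack → 6-3; rated 120 W → 6-3-2; for domestic appliances → 6-3-2-1. Scheduled 21%. Norvale agreement on 6-1-3: 6-3-2-1 not covered. → 21%.
Line D: insulated cable → 6-4; rated 120 W → 6-4-1; for domestic appliances → 6-4-1-2. Scheduled 29%. Valdor agreement on 6-4: wholly obtained → 22% available; Valdor agreement on 6-4-1-1: 6-4-1-2 not covered; preferential 22%. → 22%.
Sum: 32% + 22% + 21% + 22% = 97%.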